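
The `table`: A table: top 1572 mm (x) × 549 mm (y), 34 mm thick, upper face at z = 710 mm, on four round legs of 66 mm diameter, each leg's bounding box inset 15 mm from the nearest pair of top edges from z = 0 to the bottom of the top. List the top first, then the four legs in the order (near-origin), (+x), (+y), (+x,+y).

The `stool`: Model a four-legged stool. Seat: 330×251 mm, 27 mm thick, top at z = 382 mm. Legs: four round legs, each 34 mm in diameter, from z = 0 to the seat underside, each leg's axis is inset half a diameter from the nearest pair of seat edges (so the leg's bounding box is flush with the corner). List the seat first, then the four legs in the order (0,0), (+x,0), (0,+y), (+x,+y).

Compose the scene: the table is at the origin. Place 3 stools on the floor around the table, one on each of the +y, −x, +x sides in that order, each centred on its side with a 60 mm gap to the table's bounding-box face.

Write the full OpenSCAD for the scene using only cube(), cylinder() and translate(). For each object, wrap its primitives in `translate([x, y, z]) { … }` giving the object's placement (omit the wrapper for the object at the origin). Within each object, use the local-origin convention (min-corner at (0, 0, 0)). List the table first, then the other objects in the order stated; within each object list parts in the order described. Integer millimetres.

translate([0, 0, 676]) cube([1572, 549, 34]);
translate([48, 48, 0]) cylinder(h = 676, r = 33);
translate([1524, 48, 0]) cylinder(h = 676, r = 33);
translate([48, 501, 0]) cylinder(h = 676, r = 33);
translate([1524, 501, 0]) cylinder(h = 676, r = 33);
translate([621, 609, 0]) {
  translate([0, 0, 355]) cube([330, 251, 27]);
  translate([17, 17, 0]) cylinder(h = 355, r = 17);
  translate([313, 17, 0]) cylinder(h = 355, r = 17);
  translate([17, 234, 0]) cylinder(h = 355, r = 17);
  translate([313, 234, 0]) cylinder(h = 355, r = 17);
}
translate([-390, 149, 0]) {
  translate([0, 0, 355]) cube([330, 251, 27]);
  translate([17, 17, 0]) cylinder(h = 355, r = 17);
  translate([313, 17, 0]) cylinder(h = 355, r = 17);
  translate([17, 234, 0]) cylinder(h = 355, r = 17);
  translate([313, 234, 0]) cylinder(h = 355, r = 17);
}
translate([1632, 149, 0]) {
  translate([0, 0, 355]) cube([330, 251, 27]);
  translate([17, 17, 0]) cylinder(h = 355, r = 17);
  translate([313, 17, 0]) cylinder(h = 355, r = 17);
  translate([17, 234, 0]) cylinder(h = 355, r = 17);
  translate([313, 234, 0]) cylinder(h = 355, r = 17);
}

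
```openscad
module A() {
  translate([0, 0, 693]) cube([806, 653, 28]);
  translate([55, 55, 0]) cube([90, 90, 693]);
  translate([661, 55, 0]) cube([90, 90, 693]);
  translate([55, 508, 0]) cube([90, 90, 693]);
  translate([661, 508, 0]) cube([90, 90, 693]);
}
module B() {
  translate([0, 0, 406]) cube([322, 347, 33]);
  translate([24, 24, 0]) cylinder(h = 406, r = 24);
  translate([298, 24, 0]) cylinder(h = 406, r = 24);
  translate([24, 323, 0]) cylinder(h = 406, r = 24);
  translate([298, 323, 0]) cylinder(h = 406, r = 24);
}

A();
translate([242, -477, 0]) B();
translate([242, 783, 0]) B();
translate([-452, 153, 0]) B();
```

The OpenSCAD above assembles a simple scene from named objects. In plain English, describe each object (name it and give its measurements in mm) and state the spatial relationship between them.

A is a table: top 806 mm (x) × 653 mm (y), 28 mm thick, upper face at z = 721 mm, on four 90×90 mm square legs, each inset 55 mm from the nearest pair of top edges, running from z = 0 to the bottom of the top.

B is a four-legged stool. The seat is 322×347 mm, 33 mm thick, top at z = 439 mm. It stands on four round legs, each 48 mm in diameter, from z = 0 to the seat underside, each leg's axis is inset half a diameter from the nearest pair of seat edges (so the leg's bounding box is flush with the corner).

Three stools sit around the table at the −y, +y, −x sides.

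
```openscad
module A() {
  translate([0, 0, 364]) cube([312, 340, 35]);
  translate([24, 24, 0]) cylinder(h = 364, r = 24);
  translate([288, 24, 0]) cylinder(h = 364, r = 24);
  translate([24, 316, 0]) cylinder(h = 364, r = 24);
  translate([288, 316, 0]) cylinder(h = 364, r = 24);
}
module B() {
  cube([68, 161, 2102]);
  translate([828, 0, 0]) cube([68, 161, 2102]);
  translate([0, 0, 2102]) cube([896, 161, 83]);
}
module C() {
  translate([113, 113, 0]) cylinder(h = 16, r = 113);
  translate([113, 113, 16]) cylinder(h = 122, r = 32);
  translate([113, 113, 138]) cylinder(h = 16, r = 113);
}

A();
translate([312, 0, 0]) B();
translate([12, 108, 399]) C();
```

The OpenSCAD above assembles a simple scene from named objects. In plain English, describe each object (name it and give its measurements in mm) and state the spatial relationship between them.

A is a simple wooden stool: a rectangular seat 312 mm (x) by 340 mm (y), 35 mm thick, top face at z = 399 mm, on four round legs, each 48 mm in diameter. The legs rest on z = 0, each leg's axis is inset half a diameter from the nearest pair of seat edges (so the leg's bounding box is flush with the corner).

B is a door frame. The clear opening is 760 mm wide and 2102 mm high. Two 68 mm wide jambs, 161 mm deep, stand either side of the opening from the floor to the top of the opening. A 83 mm thick head sits across the top of both jambs, spanning the full outside width of the frame.

C is a spool: two coaxial disc flanges of radius 113 mm and thickness 16 mm, joined by a core cylinder of radius 32 mm and height 122 mm. The lower flange rests on z = 0 and the three cylinders share a vertical axis.

The door frame is against the stool's +x side, with their −y faces flush. The spool is on top of the stool.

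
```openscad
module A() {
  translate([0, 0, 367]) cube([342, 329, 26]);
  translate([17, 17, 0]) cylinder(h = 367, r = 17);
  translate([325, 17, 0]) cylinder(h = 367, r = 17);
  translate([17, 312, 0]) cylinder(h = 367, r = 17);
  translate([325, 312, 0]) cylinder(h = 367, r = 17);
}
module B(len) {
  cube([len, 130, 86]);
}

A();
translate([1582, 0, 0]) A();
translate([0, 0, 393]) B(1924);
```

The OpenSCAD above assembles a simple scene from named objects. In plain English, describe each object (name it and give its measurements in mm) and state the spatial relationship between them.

A is a simple wooden stool: a rectangular seat 342 mm (x) by 329 mm (y), 26 mm thick, top face at z = 393 mm, on four round legs, each 34 mm in diameter. The legs rest on z = 0, each leg's axis is inset half a diameter from the nearest pair of seat edges (so the leg's bounding box is flush with the corner).

B is a rectangular beam 1924 mm long (x), 130 mm deep (y), 86 mm thick (z).

The beam spans the tops of two stools placed 1240 mm apart, resting at z = 393 mm.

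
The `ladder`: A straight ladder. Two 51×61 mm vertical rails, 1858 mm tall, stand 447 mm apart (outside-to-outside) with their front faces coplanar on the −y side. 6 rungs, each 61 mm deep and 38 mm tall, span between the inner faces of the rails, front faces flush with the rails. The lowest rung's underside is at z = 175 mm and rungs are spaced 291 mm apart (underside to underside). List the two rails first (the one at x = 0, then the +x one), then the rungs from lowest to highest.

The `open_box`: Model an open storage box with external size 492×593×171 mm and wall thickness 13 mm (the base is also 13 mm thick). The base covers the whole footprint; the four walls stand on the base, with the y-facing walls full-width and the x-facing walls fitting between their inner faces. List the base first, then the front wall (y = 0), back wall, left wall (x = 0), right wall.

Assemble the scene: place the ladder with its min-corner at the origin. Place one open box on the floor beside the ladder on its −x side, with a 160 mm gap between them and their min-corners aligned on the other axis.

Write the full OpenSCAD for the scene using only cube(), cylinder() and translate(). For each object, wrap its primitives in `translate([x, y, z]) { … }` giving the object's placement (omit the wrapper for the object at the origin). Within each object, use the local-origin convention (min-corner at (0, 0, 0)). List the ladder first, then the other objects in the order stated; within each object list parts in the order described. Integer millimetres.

cube([51, 61, 1858]);
translate([396, 0, 0]) cube([51, 61, 1858]);
translate([51, 0, 175]) cube([345, 61, 38]);
translate([51, 0, 466]) cube([345, 61, 38]);
translate([51, 0, 757]) cube([345, 61, 38]);
translate([51, 0, 1048]) cube([345, 61, 38]);
translate([51, 0, 1339]) cube([345, 61, 38]);
translate([51, 0, 1630]) cube([345, 61, 38]);
translate([-652, 0, 0]) {
  cube([492, 593, 13]);
  translate([0, 0, 13]) cube([492, 13, 158]);
  translate([0, 580, 13]) cube([492, 13, 158]);
  translate([0, 13, 13]) cube([13, 567, 158]);
  translate([479, 13, 13]) cube([13, 567, 158]);
}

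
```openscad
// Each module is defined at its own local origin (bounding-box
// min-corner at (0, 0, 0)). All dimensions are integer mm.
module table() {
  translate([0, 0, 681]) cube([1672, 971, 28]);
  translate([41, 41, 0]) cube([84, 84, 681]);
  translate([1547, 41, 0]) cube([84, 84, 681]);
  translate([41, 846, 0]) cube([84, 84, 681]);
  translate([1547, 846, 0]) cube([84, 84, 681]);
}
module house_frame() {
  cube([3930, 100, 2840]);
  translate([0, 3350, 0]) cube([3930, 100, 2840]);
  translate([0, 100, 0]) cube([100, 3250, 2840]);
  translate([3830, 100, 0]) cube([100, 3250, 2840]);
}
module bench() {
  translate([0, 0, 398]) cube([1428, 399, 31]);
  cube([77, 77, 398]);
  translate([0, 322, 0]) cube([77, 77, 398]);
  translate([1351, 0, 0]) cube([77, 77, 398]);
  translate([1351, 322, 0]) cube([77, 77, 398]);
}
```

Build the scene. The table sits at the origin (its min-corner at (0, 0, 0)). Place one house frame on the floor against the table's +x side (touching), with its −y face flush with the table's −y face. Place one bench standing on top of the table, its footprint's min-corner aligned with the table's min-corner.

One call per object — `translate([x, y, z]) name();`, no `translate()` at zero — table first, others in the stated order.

table();
translate([1672, 0, 0]) house_frame();
translate([0, 0, 709]) bench();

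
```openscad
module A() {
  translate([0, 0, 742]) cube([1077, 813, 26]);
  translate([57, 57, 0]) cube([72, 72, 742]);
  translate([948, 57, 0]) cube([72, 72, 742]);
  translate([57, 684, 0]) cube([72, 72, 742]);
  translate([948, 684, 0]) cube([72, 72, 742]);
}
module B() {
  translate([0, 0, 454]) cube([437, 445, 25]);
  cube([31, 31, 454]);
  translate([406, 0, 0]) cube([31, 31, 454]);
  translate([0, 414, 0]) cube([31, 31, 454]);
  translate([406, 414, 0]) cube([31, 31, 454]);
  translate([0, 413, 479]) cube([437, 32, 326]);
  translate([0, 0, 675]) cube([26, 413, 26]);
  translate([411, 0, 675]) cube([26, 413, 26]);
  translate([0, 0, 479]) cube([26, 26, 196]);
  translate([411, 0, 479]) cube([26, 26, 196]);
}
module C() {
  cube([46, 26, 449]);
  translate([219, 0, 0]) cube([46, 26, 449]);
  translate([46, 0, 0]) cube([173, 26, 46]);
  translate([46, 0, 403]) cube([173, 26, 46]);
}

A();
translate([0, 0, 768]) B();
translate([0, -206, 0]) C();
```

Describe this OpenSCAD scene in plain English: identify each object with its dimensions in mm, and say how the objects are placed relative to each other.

A is a rectangular dining table. The top is 1077×813×26 mm with its upper surface at z = 768 mm. It stands on four 72×72 mm square legs, each inset 57 mm from the nearest pair of top edges, running from the floor to the underside of the top.

B is a chair. The seat is a 437×445×25 mm slab with its top at z = 479 mm, on four 31×31 mm corner legs (flush with the seat edges, standing on z = 0). A flat backrest 32 mm thick, 326 mm tall, spans the full seat width and rises from the seat top along its +y edge, rear face flush with the rear of the seat. Two armrests of 26×26 mm section run along each side from the seat's front edge to the front of the backrest, top faces 222 mm above the seat top and outer faces flush with the seat's x-edges; a 26×26 mm post under the front of each armrest stands on the seat at the front corner.

C is a picture frame with a 173×357 mm rectangular opening (x by z) and a uniform 46 mm border on every side. Frame depth is 26 mm along y. It is built from two vertical stiles running the full outside height and two horizontal rails spanning the gap between the stiles.

The chair is on top of the table. The picture frame is on the floor beside the table on its −y side.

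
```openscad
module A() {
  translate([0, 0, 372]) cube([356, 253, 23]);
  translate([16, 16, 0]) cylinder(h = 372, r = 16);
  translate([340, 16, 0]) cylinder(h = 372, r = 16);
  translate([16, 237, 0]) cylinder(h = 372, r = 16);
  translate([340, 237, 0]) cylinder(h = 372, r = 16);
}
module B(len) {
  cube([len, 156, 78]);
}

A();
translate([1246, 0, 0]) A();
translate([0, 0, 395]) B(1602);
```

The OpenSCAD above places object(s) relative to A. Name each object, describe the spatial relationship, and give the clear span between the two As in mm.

Second stool starts at x = 1246; first ends at x = 356; clear span = 1246 − 356 = 890 mm.

A is a stool. B is a beam. A beam spans the tops of two stools. The clear span between the two stools is 890 mm.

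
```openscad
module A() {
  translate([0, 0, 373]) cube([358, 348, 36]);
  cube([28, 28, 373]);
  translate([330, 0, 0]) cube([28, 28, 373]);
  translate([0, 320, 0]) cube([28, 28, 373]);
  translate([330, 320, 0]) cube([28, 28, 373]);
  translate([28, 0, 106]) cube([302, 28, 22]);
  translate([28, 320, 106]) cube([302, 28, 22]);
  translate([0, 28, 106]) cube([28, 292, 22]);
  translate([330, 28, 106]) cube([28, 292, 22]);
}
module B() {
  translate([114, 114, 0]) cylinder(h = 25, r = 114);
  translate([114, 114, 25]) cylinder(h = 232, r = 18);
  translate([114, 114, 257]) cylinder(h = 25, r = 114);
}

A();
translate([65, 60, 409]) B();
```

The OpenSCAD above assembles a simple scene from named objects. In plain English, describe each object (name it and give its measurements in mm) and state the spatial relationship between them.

A is a four-legged stool. The seat is 358×348 mm, 36 mm thick, top at z = 409 mm. It stands on four square legs, each 28×28 mm in cross-section, from z = 0 to the seat underside, each flush with a corner of the seat. Four stretchers, 28 mm wide and 22 mm tall, connect adjacent legs with their undersides at z = 106 mm, each running between the inner faces of the legs it joins and aligned with the legs' outer faces on the other axis.

B is a spool: two coaxial disc flanges of radius 114 mm and thickness 25 mm, joined by a core cylinder of radius 18 mm and height 232 mm. The lower flange rests on z = 0 and the three cylinders share a vertical axis.

The spool is on top of the stool, centred.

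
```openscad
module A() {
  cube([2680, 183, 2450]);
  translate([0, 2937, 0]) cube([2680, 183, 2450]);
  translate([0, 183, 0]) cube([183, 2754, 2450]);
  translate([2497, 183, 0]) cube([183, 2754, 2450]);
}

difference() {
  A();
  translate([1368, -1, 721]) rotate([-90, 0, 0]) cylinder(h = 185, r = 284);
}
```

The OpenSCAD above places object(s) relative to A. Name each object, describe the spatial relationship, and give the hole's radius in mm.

The subtracted cylinder has r = 284 mm.

A is a house frame. The house frame has a circular hole through its front wall. The hole's radius is 284 mm.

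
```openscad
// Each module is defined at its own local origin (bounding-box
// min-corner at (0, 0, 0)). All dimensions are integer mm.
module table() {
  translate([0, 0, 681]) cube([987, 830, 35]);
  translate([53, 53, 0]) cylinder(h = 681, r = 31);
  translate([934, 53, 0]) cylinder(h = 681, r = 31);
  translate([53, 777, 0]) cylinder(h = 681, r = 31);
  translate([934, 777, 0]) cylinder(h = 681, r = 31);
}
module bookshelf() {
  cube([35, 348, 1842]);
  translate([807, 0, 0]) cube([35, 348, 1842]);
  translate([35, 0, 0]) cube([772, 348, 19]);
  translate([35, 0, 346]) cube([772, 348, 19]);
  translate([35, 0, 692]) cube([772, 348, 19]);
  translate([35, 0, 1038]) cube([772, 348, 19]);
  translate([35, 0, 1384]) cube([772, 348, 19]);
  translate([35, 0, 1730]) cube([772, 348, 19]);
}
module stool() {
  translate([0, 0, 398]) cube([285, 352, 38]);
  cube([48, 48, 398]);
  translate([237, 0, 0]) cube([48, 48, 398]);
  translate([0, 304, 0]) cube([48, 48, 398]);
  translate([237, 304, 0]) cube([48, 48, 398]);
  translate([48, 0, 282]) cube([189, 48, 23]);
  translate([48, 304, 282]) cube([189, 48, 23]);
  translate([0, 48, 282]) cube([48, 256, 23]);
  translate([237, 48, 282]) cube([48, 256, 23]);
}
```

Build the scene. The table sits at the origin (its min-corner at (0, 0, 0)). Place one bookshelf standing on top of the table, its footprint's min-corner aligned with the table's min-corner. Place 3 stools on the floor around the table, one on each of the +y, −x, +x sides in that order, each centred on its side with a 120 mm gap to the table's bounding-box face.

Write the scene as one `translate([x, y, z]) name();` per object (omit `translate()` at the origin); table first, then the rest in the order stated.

table();
translate([0, 0, 716]) bookshelf();
translate([351, 950, 0]) stool();
translate([-405, 239, 0]) stool();
translate([1107, 239, 0]) stool();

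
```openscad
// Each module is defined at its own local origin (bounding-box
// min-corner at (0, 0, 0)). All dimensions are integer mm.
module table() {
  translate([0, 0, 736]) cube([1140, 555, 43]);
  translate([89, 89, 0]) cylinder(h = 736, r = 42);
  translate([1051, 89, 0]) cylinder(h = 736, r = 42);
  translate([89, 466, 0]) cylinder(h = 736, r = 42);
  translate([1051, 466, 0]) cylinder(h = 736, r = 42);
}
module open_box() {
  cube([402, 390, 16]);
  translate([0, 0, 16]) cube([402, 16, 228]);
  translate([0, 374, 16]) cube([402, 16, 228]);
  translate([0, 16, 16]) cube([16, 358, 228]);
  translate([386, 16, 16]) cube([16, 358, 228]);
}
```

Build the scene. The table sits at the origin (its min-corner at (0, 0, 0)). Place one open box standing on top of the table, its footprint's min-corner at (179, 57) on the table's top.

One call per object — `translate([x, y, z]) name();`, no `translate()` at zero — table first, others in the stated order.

table();
translate([179, 57, 779]) open_box();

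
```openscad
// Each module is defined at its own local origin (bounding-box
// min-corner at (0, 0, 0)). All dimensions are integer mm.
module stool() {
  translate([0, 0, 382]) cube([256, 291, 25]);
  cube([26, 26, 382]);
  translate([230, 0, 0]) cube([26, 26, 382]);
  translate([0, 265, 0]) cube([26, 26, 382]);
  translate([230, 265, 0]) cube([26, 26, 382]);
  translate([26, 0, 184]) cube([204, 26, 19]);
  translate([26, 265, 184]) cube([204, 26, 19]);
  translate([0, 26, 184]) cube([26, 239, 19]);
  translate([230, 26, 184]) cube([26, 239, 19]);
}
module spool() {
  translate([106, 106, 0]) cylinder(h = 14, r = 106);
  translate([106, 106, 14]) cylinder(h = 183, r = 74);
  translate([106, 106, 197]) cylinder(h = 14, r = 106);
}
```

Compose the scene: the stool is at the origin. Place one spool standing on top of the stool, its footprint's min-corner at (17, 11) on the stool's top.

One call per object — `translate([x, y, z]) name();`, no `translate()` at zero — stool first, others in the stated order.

stool();
translate([17, 11, 407]) spool();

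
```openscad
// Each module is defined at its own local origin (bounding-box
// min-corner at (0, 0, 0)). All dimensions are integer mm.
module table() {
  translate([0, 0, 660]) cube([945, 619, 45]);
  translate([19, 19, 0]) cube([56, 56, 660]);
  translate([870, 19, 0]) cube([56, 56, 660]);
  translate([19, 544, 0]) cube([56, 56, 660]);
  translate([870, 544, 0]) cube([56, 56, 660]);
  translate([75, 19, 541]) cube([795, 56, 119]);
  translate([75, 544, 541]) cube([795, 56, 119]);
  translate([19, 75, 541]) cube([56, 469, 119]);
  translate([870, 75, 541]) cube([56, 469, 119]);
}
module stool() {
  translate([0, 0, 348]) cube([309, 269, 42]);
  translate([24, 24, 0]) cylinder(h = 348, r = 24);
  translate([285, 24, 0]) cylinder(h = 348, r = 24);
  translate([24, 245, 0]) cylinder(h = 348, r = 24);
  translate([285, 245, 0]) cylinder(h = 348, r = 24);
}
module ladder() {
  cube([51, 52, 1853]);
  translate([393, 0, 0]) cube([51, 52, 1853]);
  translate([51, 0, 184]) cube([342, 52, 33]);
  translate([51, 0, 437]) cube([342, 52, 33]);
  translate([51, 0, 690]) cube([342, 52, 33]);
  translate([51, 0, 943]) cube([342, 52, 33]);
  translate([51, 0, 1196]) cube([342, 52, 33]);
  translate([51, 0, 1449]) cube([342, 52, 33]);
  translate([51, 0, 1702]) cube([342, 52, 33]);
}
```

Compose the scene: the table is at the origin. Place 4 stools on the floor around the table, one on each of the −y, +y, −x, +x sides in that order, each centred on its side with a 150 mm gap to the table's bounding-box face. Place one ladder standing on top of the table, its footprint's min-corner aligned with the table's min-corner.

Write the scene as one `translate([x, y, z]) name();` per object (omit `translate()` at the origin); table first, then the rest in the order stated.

table();
translate([318, -419, 0]) stool();
translate([318, 769, 0]) stool();
translate([-459, 175, 0]) stool();
translate([1095, 175, 0]) stool();
translate([0, 0, 705]) ladder();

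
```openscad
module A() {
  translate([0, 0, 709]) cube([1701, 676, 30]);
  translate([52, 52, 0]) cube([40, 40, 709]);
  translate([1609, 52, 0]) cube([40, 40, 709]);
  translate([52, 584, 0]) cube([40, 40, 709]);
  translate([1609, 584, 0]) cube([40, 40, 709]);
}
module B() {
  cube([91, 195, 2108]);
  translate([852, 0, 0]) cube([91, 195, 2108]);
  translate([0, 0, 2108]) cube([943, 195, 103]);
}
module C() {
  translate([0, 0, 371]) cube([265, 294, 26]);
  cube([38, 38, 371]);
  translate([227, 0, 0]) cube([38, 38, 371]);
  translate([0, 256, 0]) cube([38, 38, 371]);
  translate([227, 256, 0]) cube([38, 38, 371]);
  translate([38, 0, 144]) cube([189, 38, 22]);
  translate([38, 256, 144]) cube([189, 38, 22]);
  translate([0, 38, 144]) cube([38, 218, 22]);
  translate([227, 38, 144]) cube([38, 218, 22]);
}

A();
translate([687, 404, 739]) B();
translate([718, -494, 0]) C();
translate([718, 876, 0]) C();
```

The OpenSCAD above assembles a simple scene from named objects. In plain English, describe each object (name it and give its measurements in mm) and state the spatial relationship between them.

A is a table with a 1701×676 mm rectangular top, 30 mm thick, top surface at z = 739 mm, supported by four 40×40 mm square legs, each inset 52 mm from the nearest pair of top edges, running from the floor.

B is a rectangular door frame: two vertical jambs of 91×195 mm section, 2108 mm tall, with a clear opening 761 mm wide between their inner faces. A header 103 mm tall and 195 mm deep lies on top of the jambs and spans the full outside width.

C is a four-legged stool. The seat is a 265×294×26 mm slab whose top surface is at z = 397 mm; four square legs, each 38×38 mm in cross-section, run from the floor (z = 0) to the underside of the seat, each flush with a corner of the seat. Four stretchers, 38 mm wide and 22 mm tall, connect adjacent legs with their undersides at z = 144 mm, each running between the inner faces of the legs it joins and aligned with the legs' outer faces on the other axis.

The door frame is on top of the table. Two stools sit around the table at the −y, +y sides.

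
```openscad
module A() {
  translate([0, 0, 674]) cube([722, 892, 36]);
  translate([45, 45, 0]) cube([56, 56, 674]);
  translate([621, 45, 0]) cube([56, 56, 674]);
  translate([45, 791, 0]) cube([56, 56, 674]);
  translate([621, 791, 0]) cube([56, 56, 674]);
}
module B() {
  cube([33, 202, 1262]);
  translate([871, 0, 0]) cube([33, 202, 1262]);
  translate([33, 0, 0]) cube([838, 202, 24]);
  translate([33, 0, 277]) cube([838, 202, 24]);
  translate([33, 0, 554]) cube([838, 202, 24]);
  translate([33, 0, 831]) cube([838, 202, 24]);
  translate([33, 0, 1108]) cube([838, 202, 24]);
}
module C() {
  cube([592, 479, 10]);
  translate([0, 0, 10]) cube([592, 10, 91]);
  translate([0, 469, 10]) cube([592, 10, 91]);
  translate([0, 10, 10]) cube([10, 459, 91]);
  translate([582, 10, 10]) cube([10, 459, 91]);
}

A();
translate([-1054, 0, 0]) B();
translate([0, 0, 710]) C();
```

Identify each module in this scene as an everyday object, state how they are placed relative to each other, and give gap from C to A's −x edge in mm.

A is a table. B is a bookshelf. C is an open box. The bookshelf is on the floor beside the table on its −x side. The open box is on top of the table. The gap from the open box to the table's −x edge is 0 mm.

The open box's min-x is at 0; the table's min-x is 0; gap = 0 mm.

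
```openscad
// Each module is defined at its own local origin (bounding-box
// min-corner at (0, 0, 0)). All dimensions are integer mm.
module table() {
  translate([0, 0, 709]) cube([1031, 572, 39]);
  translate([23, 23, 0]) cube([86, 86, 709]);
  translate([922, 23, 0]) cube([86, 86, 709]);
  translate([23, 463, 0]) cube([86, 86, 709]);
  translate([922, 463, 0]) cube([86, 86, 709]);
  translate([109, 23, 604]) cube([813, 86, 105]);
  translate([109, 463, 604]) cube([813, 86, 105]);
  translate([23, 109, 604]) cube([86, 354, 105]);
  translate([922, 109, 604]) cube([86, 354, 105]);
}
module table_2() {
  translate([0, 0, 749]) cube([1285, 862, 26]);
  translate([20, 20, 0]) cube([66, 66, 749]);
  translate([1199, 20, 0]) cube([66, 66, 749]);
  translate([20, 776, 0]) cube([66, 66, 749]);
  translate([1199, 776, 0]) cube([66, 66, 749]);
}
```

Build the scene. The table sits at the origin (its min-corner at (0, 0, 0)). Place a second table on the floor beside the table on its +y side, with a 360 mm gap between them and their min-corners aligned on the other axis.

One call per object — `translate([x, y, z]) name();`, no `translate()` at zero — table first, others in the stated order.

table();
translate([0, 932, 0]) table_2();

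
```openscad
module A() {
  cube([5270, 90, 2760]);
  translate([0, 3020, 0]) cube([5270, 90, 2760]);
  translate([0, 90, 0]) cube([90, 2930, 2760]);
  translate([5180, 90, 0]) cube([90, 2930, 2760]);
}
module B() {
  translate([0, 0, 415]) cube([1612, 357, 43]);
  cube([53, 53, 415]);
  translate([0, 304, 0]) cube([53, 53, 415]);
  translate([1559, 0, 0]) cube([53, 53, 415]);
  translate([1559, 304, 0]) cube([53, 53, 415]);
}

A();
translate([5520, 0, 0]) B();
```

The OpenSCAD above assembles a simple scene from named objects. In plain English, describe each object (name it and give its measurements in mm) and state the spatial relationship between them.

A is a box-shaped house frame (walls only): outside footprint 5270×3110 mm, wall height 2760 mm, wall thickness 90 mm. The two y-facing walls run the full x-width; the two x-facing walls fit between the inner faces of the y-facing walls.

B is a long wooden bench with a 1612 mm (x) × 357 mm (y) seat, 43 mm thick, its top surface 458 mm above the floor. Four 53 mm square legs at the seat corners, flush with the edges, run from z = 0 to the seat underside.

The bench is on the floor beside the house frame on its +x side.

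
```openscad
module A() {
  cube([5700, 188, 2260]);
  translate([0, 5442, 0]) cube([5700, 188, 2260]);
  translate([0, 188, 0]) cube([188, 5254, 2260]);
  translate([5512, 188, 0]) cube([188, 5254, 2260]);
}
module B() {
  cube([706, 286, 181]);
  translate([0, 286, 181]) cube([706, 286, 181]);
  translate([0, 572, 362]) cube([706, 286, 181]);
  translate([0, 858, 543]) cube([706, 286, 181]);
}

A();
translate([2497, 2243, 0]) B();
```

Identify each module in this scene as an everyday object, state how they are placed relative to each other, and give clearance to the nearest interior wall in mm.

A is a house frame. B is a staircase. The staircase sits inside the house frame, centred. The clearance to the nearest interior wall is 2055 mm.

Clearances: x = 2309, y = 2055; minimum 2055 mm.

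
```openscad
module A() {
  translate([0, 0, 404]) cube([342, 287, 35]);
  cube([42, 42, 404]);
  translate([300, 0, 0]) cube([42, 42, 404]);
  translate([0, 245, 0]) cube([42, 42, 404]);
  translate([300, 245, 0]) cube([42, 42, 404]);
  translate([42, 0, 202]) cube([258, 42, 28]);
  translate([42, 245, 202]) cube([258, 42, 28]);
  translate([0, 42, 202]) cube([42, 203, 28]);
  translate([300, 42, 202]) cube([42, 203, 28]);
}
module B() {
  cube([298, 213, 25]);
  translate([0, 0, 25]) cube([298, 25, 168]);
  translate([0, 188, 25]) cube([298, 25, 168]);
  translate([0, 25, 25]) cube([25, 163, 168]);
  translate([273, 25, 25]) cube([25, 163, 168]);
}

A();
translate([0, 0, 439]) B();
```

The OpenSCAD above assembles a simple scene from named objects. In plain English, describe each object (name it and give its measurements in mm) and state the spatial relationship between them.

A is a four-legged stool. The seat is a 342×287×35 mm slab whose top surface is at z = 439 mm; four square legs, each 42×42 mm in cross-section, run from the floor (z = 0) to the underside of the seat, each flush with a corner of the seat. Four stretchers, 42 mm wide and 28 mm tall, connect adjacent legs with their undersides at z = 202 mm, each running between the inner faces of the legs it joins and aligned with the legs' outer faces on the other axis.

B is an open storage box with external size 298×213×193 mm and wall thickness 25 mm (the base is also 25 mm thick). The base covers the whole footprint; the four walls stand on the base, with the y-facing walls full-width and the x-facing walls fitting between their inner faces.

The open box is on top of the stool.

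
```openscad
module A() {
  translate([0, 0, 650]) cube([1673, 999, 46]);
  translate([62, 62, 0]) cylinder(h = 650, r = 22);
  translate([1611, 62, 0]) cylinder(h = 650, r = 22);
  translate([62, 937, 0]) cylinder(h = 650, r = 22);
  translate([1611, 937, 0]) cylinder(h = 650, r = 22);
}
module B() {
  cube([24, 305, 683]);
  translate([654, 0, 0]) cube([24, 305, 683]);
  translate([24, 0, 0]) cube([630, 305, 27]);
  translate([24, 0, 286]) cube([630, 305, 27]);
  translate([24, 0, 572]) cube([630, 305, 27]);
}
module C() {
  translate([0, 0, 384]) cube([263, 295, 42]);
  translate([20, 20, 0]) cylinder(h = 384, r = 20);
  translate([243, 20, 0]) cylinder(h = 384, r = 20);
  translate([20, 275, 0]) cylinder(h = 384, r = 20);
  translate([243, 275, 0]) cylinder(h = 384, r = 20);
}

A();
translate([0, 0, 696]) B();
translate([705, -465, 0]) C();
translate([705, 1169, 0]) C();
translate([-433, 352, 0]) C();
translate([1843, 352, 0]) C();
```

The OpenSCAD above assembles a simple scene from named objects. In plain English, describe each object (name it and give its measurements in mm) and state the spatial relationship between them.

A is a table: top 1673 mm (x) × 999 mm (y), 46 mm thick, upper face at z = 696 mm, on four round legs of 44 mm diameter, each leg's bounding box inset 40 mm from the nearest pair of top edges, running from z = 0 to the bottom of the top.

B is an open bookshelf. Two side panels, each 24 mm thick, 305 mm deep and 683 mm tall, stand 678 mm apart (outside-to-outside). Between them sit 3 shelves, each 27 mm thick and 305 mm deep, spanning the full gap between the sides. The bottom shelf rests on the floor (its underside at z = 0) and the clear gap between one shelf's top and the next shelf's underside is 259 mm.

C is a four-legged stool. The seat is a 263×295×42 mm slab whose top surface is at z = 426 mm; four round legs, each 40 mm in diameter, run from the floor (z = 0) to the underside of the seat, each leg's axis is inset half a diameter from the nearest pair of seat edges (so the leg's bounding box is flush with the corner).

The bookshelf is on top of the table. Four stools sit around the table at the −y, +y, −x, +x sides.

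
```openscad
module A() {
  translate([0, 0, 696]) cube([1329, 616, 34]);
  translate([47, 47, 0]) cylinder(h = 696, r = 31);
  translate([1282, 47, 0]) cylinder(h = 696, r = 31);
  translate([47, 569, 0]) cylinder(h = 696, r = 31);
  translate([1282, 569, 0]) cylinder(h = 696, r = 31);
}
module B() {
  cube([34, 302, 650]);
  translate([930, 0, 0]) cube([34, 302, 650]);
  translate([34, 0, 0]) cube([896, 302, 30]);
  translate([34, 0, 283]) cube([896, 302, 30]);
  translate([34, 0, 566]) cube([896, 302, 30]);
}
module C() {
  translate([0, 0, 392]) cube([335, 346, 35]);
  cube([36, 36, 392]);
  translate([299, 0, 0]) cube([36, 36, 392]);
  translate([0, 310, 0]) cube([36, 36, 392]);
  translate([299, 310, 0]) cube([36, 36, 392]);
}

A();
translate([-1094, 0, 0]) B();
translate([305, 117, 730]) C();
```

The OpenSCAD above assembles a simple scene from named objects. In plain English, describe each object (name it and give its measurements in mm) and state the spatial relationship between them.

A is a table with a 1329×616 mm rectangular top, 34 mm thick, top surface at z = 730 mm, supported by four round legs of 62 mm diameter, each leg's bounding box inset 16 mm from the nearest pair of top edges, running from the floor.

B is a bookshelf 964 mm wide overall, 302 mm deep and 650 mm tall. The two sides are 34 mm thick vertical panels. 3 horizontal shelves of 30 mm thickness span between the inner faces of the sides; the lowest shelf sits on the floor and shelves are stacked with a clear vertical gap of 253 mm between each pair.

C is a four-legged stool. The seat is a 335×346×35 mm slab whose top surface is at z = 427 mm; four square legs, each 36×36 mm in cross-section, run from the floor (z = 0) to the underside of the seat, each flush with a corner of the seat.

The bookshelf is on the floor beside the table on its −x side. The stool is on top of the table.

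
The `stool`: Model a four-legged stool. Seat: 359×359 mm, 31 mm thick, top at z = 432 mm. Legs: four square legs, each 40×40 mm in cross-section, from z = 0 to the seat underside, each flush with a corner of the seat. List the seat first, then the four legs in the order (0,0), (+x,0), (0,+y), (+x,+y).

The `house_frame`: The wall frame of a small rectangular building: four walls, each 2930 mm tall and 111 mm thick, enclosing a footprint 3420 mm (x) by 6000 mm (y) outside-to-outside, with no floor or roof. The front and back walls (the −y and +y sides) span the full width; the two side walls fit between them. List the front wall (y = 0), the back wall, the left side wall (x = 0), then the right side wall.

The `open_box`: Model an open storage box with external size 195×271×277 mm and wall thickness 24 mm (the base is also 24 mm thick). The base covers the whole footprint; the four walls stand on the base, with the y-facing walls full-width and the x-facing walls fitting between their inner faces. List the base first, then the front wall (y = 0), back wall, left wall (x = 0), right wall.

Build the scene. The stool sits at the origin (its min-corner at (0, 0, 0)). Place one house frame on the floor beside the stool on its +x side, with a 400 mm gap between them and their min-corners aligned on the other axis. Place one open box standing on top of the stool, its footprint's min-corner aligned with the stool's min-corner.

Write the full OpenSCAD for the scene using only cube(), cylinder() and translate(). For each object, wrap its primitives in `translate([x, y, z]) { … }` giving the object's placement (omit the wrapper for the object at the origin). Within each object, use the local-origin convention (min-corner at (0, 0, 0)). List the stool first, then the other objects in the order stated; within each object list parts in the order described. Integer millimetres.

translate([0, 0, 401]) cube([359, 359, 31]);
cube([40, 40, 401]);
translate([319, 0, 0]) cube([40, 40, 401]);
translate([0, 319, 0]) cube([40, 40, 401]);
translate([319, 319, 0]) cube([40, 40, 401]);
translate([759, 0, 0]) {
  cube([3420, 111, 2930]);
  translate([0, 5889, 0]) cube([3420, 111, 2930]);
  translate([0, 111, 0]) cube([111, 5778, 2930]);
  translate([3309, 111, 0]) cube([111, 5778, 2930]);
}
translate([0, 0, 432]) {
  cube([195, 271, 24]);
  translate([0, 0, 24]) cube([195, 24, 253]);
  translate([0, 247, 24]) cube([195, 24, 253]);
  translate([0, 24, 24]) cube([24, 223, 253]);
  translate([171, 24, 24]) cube([24, 223, 253]);
}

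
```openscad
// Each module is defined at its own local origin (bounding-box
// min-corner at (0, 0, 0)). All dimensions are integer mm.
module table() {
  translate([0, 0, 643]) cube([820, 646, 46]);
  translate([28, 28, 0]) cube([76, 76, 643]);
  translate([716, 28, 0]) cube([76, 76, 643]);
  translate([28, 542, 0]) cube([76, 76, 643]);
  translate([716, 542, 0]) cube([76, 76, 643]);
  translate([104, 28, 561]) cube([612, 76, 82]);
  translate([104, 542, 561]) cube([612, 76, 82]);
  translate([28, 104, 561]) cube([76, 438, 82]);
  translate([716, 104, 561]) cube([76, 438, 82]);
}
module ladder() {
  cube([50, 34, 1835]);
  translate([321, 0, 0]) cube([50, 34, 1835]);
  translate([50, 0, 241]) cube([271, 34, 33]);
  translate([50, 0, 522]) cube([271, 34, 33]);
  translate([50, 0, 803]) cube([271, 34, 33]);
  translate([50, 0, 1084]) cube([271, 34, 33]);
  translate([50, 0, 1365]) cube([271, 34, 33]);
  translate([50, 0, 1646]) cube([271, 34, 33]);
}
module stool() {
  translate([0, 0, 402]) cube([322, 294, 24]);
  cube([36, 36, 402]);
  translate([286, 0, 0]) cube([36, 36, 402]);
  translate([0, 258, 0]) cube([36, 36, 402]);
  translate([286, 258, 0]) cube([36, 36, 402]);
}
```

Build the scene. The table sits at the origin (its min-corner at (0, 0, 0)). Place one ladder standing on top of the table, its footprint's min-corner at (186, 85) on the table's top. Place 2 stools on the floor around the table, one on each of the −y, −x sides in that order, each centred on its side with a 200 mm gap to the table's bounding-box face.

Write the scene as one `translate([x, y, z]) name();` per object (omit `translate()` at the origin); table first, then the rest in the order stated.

table();
translate([186, 85, 689]) ladder();
translate([249, -494, 0]) stool();
translate([-522, 176, 0]) stool();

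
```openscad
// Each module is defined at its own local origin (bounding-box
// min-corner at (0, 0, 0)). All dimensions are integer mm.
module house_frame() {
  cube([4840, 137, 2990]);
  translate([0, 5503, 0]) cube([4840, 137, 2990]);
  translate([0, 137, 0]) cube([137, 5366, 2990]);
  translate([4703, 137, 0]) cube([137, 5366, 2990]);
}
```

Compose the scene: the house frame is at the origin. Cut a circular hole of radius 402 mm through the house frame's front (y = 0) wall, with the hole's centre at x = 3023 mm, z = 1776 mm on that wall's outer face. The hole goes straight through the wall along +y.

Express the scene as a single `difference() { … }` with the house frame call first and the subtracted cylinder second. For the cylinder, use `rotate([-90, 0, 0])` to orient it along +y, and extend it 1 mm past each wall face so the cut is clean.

difference() {
  house_frame();
  translate([3023, -1, 1776]) rotate([-90, 0, 0]) cylinder(h = 139, r = 402);
}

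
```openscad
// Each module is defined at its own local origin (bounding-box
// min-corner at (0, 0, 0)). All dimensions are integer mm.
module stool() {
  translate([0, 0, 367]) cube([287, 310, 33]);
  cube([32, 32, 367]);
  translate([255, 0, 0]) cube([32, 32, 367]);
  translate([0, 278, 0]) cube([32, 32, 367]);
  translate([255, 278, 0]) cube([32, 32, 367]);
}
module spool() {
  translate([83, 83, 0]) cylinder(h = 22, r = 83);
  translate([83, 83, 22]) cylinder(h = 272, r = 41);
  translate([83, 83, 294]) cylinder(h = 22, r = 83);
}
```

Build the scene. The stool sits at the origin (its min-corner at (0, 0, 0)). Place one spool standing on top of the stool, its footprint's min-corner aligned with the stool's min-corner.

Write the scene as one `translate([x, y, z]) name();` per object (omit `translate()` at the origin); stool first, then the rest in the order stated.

stool();
translate([0, 0, 400]) spool();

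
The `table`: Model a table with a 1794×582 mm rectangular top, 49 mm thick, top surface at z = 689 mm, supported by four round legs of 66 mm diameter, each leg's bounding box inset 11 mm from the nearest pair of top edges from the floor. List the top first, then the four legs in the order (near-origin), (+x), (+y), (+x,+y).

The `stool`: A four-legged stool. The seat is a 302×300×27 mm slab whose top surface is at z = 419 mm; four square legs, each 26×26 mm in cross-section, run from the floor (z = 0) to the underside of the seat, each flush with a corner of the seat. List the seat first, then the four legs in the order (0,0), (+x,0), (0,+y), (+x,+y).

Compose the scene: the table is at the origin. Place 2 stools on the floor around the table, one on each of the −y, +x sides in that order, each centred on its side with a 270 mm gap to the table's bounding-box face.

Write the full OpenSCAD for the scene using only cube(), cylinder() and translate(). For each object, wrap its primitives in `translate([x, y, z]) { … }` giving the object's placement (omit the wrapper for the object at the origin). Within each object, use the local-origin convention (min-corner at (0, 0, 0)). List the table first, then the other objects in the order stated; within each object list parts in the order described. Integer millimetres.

translate([0, 0, 640]) cube([1794, 582, 49]);
translate([44, 44, 0]) cylinder(h = 640, r = 33);
translate([1750, 44, 0]) cylinder(h = 640, r = 33);
translate([44, 538, 0]) cylinder(h = 640, r = 33);
translate([1750, 538, 0]) cylinder(h = 640, r = 33);
translate([746, -570, 0]) {
  translate([0, 0, 392]) cube([302, 300, 27]);
  cube([26, 26, 392]);
  translate([276, 0, 0]) cube([26, 26, 392]);
  translate([0, 274, 0]) cube([26, 26, 392]);
  translate([276, 274, 0]) cube([26, 26, 392]);
}
translate([2064, 141, 0]) {
  translate([0, 0, 392]) cube([302, 300, 27]);
  cube([26, 26, 392]);
  translate([276, 0, 0]) cube([26, 26, 392]);
  translate([0, 274, 0]) cube([26, 26, 392]);
  translate([276, 274, 0]) cube([26, 26, 392]);
}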